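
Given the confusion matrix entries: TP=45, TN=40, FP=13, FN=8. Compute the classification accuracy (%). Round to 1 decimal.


Accuracy = (TP + TN) / (TP + TN + FP + FN) * 100
= (45 + 40) / (45 + 40 + 13 + 8)
= 85 / 106
= 0.8019
= 80.2%

80.2


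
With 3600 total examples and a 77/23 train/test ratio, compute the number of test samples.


Train samples = 3600 * 77% = 2772
Test samples = 3600 - 2772
= 828

828


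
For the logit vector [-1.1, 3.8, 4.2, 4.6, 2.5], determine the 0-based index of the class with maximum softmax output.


Softmax is a monotonic transformation, so it preserves the argmax.
We need to find the index of the maximum logit.
Index 0: -1.1
Index 1: 3.8
Index 2: 4.2
Index 3: 4.6
Index 4: 2.5
Maximum logit = 4.6 at index 3

3


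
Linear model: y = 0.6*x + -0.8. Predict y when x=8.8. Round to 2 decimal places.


y = 0.6 * 8.8 + (-0.8)
= 5.28 + (-0.8)
= 4.48

4.48


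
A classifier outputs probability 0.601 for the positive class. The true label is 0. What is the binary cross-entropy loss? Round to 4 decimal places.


For y=0: Loss = -log(1-p)
= -log(1 - 0.601)
= -log(0.399)
= -(-0.9188)
= 0.9188

0.9188


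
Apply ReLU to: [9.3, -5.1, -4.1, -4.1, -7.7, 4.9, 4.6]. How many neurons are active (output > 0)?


ReLU(x) = max(0, x) for each element:
ReLU(9.3) = 9.3
ReLU(-5.1) = 0
ReLU(-4.1) = 0
ReLU(-4.1) = 0
ReLU(-7.7) = 0
ReLU(4.9) = 4.9
ReLU(4.6) = 4.6
Active neurons (>0): 3

3


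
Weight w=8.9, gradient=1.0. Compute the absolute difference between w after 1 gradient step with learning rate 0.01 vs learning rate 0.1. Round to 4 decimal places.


With lr=0.01: w_new = 8.9 - 0.01 * 1.0 = 8.89
With lr=0.1: w_new = 8.9 - 0.1 * 1.0 = 8.8
Absolute difference = |8.89 - 8.8|
= 0.0900

0.0900


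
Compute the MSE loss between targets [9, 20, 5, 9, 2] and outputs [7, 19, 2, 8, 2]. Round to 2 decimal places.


Differences: [2, 1, 3, 1, 0]
Squared errors: [4, 1, 9, 1, 0]
Sum of squared errors = 15
MSE = 15 / 5 = 3.00

3.00


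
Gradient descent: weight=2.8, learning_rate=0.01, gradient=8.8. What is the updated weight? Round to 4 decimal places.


w_new = w_old - lr * gradient
= 2.8 - 0.01 * 8.8
= 2.8 - (0.088)
= 2.7120

2.7120


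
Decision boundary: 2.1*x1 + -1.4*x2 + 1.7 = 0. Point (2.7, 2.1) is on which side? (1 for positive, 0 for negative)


Compute 2.1 * 2.7 + -1.4 * 2.1 + 1.7
= 5.67 + -2.94 + 1.7
= 4.43
Since 4.43 >= 0, the point is on the positive side.

1


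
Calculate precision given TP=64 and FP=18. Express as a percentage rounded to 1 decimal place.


Precision = TP / (TP + FP) * 100
= 64 / (64 + 18)
= 64 / 82
= 0.7805
= 78.0%

78.0


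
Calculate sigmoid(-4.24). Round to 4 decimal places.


sigmoid(z) = 1 / (1 + exp(-z))
exp(-(-4.24)) = exp(4.24) = 69.4079
1 + 69.4079 = 70.4079
1 / 70.4079 = 0.0142

0.0142


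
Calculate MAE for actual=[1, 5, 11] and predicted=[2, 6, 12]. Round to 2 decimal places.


Absolute errors: [1, 1, 1]
Sum of absolute errors = 3
MAE = 3 / 3 = 1.00

1.00


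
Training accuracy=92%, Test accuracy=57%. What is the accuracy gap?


Gap = train_accuracy - test_accuracy
= 92 - 57
= 35%
This large gap strongly indicates overfitting.

35


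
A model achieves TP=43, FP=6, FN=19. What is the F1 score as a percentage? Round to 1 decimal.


Precision = TP / (TP + FP) = 43 / 49 = 0.8776
Recall = TP / (TP + FN) = 43 / 62 = 0.6935
F1 = 2 * P * R / (P + R)
= 2 * 0.8776 * 0.6935 / (0.8776 + 0.6935)
= 1.2172 / 1.5711
= 0.7748
As percentage: 77.5%

77.5


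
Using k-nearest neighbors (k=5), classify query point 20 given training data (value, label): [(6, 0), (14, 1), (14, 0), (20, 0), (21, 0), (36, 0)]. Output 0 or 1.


Distances from query 20:
Point 20 (class 0): distance = 0
Point 21 (class 0): distance = 1
Point 14 (class 0): distance = 6
Point 14 (class 1): distance = 6
Point 6 (class 0): distance = 14
K=5 nearest neighbors: classes = [0, 0, 0, 1, 0]
Votes for class 1: 1 / 5
Majority vote => class 0

0


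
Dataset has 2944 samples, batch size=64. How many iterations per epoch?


Iterations per epoch = dataset_size / batch_size
= 2944 / 64
= 46

46


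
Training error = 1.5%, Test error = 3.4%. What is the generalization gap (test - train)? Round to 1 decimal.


Generalization gap = test_error - train_error
= 3.4 - 1.5
= 1.9%
A small gap suggests good generalization.

1.9


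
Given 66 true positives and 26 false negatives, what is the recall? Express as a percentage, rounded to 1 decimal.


Recall = TP / (TP + FN) * 100
= 66 / (66 + 26)
= 66 / 92
= 0.7174
= 71.7%

71.7


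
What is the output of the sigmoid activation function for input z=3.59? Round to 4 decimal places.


sigmoid(z) = 1 / (1 + exp(-z))
exp(-(3.59)) = exp(-3.59) = 0.0276
1 + 0.0276 = 1.0276
1 / 1.0276 = 0.9731

0.9731


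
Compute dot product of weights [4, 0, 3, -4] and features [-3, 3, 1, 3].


Element-wise products:
4 * -3 = -12
0 * 3 = 0
3 * 1 = 3
-4 * 3 = -12
Sum = -12 + 0 + 3 + -12
= -21

-21


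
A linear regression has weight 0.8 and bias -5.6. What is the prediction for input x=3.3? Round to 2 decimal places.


y = 0.8 * 3.3 + (-5.6)
= 2.64 + (-5.6)
= -2.96

-2.96


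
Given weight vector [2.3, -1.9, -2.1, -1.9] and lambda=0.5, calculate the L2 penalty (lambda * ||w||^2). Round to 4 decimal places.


Squaring each weight:
2.3^2 = 5.29
(-1.9)^2 = 3.61
(-2.1)^2 = 4.41
(-1.9)^2 = 3.61
Sum of squares = 16.92
Penalty = 0.5 * 16.92 = 8.4600

8.4600


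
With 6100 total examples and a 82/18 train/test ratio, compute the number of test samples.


Train samples = 6100 * 82% = 5002
Test samples = 6100 - 5002
= 1098

1098


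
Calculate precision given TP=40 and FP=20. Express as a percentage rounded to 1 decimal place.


Precision = TP / (TP + FP) * 100
= 40 / (40 + 20)
= 40 / 60
= 0.6667
= 66.7%

66.7


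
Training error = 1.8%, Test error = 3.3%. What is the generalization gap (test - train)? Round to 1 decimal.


Generalization gap = test_error - train_error
= 3.3 - 1.8
= 1.5%
A small gap suggests good generalization.

1.5


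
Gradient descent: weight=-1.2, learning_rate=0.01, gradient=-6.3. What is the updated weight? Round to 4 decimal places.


w_new = w_old - lr * gradient
= -1.2 - 0.01 * -6.3
= -1.2 - (-0.063)
= -1.1370

-1.1370


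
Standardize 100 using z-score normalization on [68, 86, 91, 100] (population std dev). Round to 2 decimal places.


Mean = (68 + 86 + 91 + 100) / 4 = 86.25
Variance = sum((x_i - mean)^2) / n = 136.1875
Std = sqrt(136.1875) = 11.6699
Z = (x - mean) / std
= (100 - 86.25) / 11.6699
= 13.75 / 11.6699
= 1.18

1.18


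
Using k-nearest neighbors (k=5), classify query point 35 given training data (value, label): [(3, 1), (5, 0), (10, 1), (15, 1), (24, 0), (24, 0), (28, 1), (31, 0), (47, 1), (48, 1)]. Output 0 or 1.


Distances from query 35:
Point 31 (class 0): distance = 4
Point 28 (class 1): distance = 7
Point 24 (class 0): distance = 11
Point 24 (class 0): distance = 11
Point 47 (class 1): distance = 12
K=5 nearest neighbors: classes = [0, 1, 0, 0, 1]
Votes for class 1: 2 / 5
Majority vote => class 0

0


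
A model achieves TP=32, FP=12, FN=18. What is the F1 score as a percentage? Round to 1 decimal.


Precision = TP / (TP + FP) = 32 / 44 = 0.7273
Recall = TP / (TP + FN) = 32 / 50 = 0.64
F1 = 2 * P * R / (P + R)
= 2 * 0.7273 * 0.64 / (0.7273 + 0.64)
= 0.9309 / 1.3673
= 0.6809
As percentage: 68.1%

68.1


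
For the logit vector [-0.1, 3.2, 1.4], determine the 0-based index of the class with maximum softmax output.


Softmax is a monotonic transformation, so it preserves the argmax.
We need to find the index of the maximum logit.
Index 0: -0.1
Index 1: 3.2
Index 2: 1.4
Maximum logit = 3.2 at index 1

1


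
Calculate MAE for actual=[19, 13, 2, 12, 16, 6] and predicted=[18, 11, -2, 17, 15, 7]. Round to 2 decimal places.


Absolute errors: [1, 2, 4, 5, 1, 1]
Sum of absolute errors = 14
MAE = 14 / 6 = 2.33

2.33


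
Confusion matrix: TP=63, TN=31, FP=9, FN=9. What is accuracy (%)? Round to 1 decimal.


Accuracy = (TP + TN) / (TP + TN + FP + FN) * 100
= (63 + 31) / (63 + 31 + 9 + 9)
= 94 / 112
= 0.8393
= 83.9%

83.9


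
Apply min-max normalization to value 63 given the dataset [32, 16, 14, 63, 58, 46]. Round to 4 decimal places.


Min = 14, Max = 63
Range = 63 - 14 = 49
Scaled = (x - min) / (max - min)
= (63 - 14) / 49
= 49 / 49
= 1.0000

1.0000


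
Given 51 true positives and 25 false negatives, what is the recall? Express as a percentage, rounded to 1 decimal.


Recall = TP / (TP + FN) * 100
= 51 / (51 + 25)
= 51 / 76
= 0.6711
= 67.1%

67.1


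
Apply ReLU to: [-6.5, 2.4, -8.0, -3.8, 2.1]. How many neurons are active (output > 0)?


ReLU(x) = max(0, x) for each element:
ReLU(-6.5) = 0
ReLU(2.4) = 2.4
ReLU(-8.0) = 0
ReLU(-3.8) = 0
ReLU(2.1) = 2.1
Active neurons (>0): 2

2


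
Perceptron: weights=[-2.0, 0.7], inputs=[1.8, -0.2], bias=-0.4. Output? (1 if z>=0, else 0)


z = w . x + b
= -2.0*1.8 + 0.7*-0.2 + -0.4
= -3.6 + -0.14 + -0.4
= -3.74 + -0.4
= -4.14
Since z = -4.14 < 0, output = 0

0


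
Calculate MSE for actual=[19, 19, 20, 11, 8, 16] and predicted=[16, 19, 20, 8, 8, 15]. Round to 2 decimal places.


Differences: [3, 0, 0, 3, 0, 1]
Squared errors: [9, 0, 0, 9, 0, 1]
Sum of squared errors = 19
MSE = 19 / 6 = 3.17

3.17


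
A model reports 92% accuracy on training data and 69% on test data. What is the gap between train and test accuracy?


Gap = train_accuracy - test_accuracy
= 92 - 69
= 23%
This large gap strongly indicates overfitting.

23


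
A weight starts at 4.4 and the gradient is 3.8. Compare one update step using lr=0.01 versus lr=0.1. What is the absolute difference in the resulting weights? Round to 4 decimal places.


With lr=0.01: w_new = 4.4 - 0.01 * 3.8 = 4.362
With lr=0.1: w_new = 4.4 - 0.1 * 3.8 = 4.02
Absolute difference = |4.362 - 4.02|
= 0.3420

0.3420


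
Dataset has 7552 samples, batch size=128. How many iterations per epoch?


Iterations per epoch = dataset_size / batch_size
= 7552 / 128
= 59

59


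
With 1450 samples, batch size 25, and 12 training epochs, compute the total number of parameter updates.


Iterations per epoch = 1450 / 25 = 58
Total updates = iterations_per_epoch * epochs
= 58 * 12
= 696

696


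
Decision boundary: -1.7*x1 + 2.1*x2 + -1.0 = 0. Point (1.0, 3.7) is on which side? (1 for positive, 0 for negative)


Compute -1.7 * 1.0 + 2.1 * 3.7 + -1.0
= -1.7 + 7.77 + -1.0
= 5.07
Since 5.07 >= 0, the point is on the positive side.

1


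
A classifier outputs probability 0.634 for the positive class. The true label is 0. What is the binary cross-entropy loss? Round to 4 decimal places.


For y=0: Loss = -log(1-p)
= -log(1 - 0.634)
= -log(0.366)
= -(-1.0051)
= 1.0051

1.0051


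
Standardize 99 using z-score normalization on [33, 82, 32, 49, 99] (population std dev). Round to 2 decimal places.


Mean = (33 + 82 + 32 + 49 + 99) / 5 = 59.0
Variance = sum((x_i - mean)^2) / n = 726.8
Std = sqrt(726.8) = 26.9592
Z = (x - mean) / std
= (99 - 59.0) / 26.9592
= 40.0 / 26.9592
= 1.48

1.48


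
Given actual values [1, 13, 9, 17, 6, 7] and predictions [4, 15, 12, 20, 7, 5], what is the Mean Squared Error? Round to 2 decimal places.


Differences: [-3, -2, -3, -3, -1, 2]
Squared errors: [9, 4, 9, 9, 1, 4]
Sum of squared errors = 36
MSE = 36 / 6 = 6.00

6.00


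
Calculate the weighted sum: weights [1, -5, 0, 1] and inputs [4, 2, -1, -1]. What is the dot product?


Element-wise products:
1 * 4 = 4
-5 * 2 = -10
0 * -1 = 0
1 * -1 = -1
Sum = 4 + -10 + 0 + -1
= -7

-7


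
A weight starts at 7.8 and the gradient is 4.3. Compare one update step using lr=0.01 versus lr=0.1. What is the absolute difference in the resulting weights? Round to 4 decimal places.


With lr=0.01: w_new = 7.8 - 0.01 * 4.3 = 7.757
With lr=0.1: w_new = 7.8 - 0.1 * 4.3 = 7.37
Absolute difference = |7.757 - 7.37|
= 0.3870

0.3870


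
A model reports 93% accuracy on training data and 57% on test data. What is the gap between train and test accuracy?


Gap = train_accuracy - test_accuracy
= 93 - 57
= 36%
This large gap strongly indicates overfitting.

36


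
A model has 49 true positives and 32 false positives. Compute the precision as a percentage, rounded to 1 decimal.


Precision = TP / (TP + FP) * 100
= 49 / (49 + 32)
= 49 / 81
= 0.6049
= 60.5%

60.5


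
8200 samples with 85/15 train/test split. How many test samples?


Train samples = 8200 * 85% = 6970
Test samples = 8200 - 6970
= 1230

1230


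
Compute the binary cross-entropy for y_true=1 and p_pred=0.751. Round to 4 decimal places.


For y=1: Loss = -log(p)
= -log(0.751)
= -(-0.2863)
= 0.2863

0.2863


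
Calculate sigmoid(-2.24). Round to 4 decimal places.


sigmoid(z) = 1 / (1 + exp(-z))
exp(-(-2.24)) = exp(2.24) = 9.3933
1 + 9.3933 = 10.3933
1 / 10.3933 = 0.0962

0.0962


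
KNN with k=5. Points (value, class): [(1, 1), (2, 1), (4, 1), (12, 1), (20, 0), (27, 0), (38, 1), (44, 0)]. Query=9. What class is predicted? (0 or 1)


Distances from query 9:
Point 12 (class 1): distance = 3
Point 4 (class 1): distance = 5
Point 2 (class 1): distance = 7
Point 1 (class 1): distance = 8
Point 20 (class 0): distance = 11
K=5 nearest neighbors: classes = [1, 1, 1, 1, 0]
Votes for class 1: 4 / 5
Majority vote => class 1

1


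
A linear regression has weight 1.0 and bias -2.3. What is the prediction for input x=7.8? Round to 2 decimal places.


y = 1.0 * 7.8 + (-2.3)
= 7.8 + (-2.3)
= 5.50

5.50


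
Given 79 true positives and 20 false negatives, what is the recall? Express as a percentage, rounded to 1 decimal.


Recall = TP / (TP + FN) * 100
= 79 / (79 + 20)
= 79 / 99
= 0.798
= 79.8%

79.8


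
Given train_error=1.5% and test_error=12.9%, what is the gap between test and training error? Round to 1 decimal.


Generalization gap = test_error - train_error
= 12.9 - 1.5
= 11.4%
A large gap suggests overfitting.

11.4


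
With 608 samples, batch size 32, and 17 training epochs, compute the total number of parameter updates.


Iterations per epoch = 608 / 32 = 19
Total updates = iterations_per_epoch * epochs
= 19 * 17
= 323

323


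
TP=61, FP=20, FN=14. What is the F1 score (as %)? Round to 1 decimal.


Precision = TP / (TP + FP) = 61 / 81 = 0.7531
Recall = TP / (TP + FN) = 61 / 75 = 0.8133
F1 = 2 * P * R / (P + R)
= 2 * 0.7531 * 0.8133 / (0.7531 + 0.8133)
= 1.225 / 1.5664
= 0.7821
As percentage: 78.2%

78.2


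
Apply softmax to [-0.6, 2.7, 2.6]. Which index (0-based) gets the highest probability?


Softmax is a monotonic transformation, so it preserves the argmax.
We need to find the index of the maximum logit.
Index 0: -0.6
Index 1: 2.7
Index 2: 2.6
Maximum logit = 2.7 at index 1

1


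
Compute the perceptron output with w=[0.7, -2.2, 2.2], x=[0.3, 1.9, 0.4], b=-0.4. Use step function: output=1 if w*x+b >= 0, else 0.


z = w . x + b
= 0.7*0.3 + -2.2*1.9 + 2.2*0.4 + -0.4
= 0.21 + -4.18 + 0.88 + -0.4
= -3.09 + -0.4
= -3.49
Since z = -3.49 < 0, output = 0

0


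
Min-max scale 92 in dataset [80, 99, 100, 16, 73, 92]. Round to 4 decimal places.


Min = 16, Max = 100
Range = 100 - 16 = 84
Scaled = (x - min) / (max - min)
= (92 - 16) / 84
= 76 / 84
= 0.9048

0.9048


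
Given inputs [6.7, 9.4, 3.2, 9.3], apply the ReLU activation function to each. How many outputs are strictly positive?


ReLU(x) = max(0, x) for each element:
ReLU(6.7) = 6.7
ReLU(9.4) = 9.4
ReLU(3.2) = 3.2
ReLU(9.3) = 9.3
Active neurons (>0): 4

4


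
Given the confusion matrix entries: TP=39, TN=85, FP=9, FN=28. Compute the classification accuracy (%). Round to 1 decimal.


Accuracy = (TP + TN) / (TP + TN + FP + FN) * 100
= (39 + 85) / (39 + 85 + 9 + 28)
= 124 / 161
= 0.7702
= 77.0%

77.0


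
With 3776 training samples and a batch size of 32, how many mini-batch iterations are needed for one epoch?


Iterations per epoch = dataset_size / batch_size
= 3776 / 32
= 118

118


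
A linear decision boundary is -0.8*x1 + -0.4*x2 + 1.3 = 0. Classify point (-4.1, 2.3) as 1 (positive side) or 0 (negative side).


Compute -0.8 * -4.1 + -0.4 * 2.3 + 1.3
= 3.28 + -0.92 + 1.3
= 3.66
Since 3.66 >= 0, the point is on the positive side.

1


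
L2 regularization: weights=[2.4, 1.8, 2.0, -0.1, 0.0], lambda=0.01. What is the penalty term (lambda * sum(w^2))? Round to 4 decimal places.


Squaring each weight:
2.4^2 = 5.76
1.8^2 = 3.24
2.0^2 = 4.0
(-0.1)^2 = 0.01
0.0^2 = 0.0
Sum of squares = 13.01
Penalty = 0.01 * 13.01 = 0.1301

0.1301


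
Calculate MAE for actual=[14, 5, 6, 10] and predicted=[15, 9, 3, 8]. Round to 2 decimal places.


Absolute errors: [1, 4, 3, 2]
Sum of absolute errors = 10
MAE = 10 / 4 = 2.50

2.50


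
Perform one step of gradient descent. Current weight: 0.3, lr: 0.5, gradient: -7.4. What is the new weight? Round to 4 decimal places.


w_new = w_old - lr * gradient
= 0.3 - 0.5 * -7.4
= 0.3 - (-3.7)
= 4.0000

4.0000


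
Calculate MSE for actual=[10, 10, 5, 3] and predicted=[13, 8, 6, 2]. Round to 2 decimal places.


Differences: [-3, 2, -1, 1]
Squared errors: [9, 4, 1, 1]
Sum of squared errors = 15
MSE = 15 / 4 = 3.75

3.75


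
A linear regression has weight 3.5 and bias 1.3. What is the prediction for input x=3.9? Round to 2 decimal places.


y = 3.5 * 3.9 + (1.3)
= 13.65 + (1.3)
= 14.95

14.95


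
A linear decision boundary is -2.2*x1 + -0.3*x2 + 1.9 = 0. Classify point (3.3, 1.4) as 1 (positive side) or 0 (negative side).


Compute -2.2 * 3.3 + -0.3 * 1.4 + 1.9
= -7.26 + -0.42 + 1.9
= -5.78
Since -5.78 < 0, the point is on the negative side.

0


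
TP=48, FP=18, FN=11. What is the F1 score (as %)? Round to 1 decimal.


Precision = TP / (TP + FP) = 48 / 66 = 0.7273
Recall = TP / (TP + FN) = 48 / 59 = 0.8136
F1 = 2 * P * R / (P + R)
= 2 * 0.7273 * 0.8136 / (0.7273 + 0.8136)
= 1.1834 / 1.5408
= 0.768
As percentage: 76.8%

76.8


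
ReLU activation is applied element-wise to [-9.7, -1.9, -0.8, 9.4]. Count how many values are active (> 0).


ReLU(x) = max(0, x) for each element:
ReLU(-9.7) = 0
ReLU(-1.9) = 0
ReLU(-0.8) = 0
ReLU(9.4) = 9.4
Active neurons (>0): 1

1


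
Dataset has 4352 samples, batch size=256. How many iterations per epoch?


Iterations per epoch = dataset_size / batch_size
= 4352 / 256
= 17

17


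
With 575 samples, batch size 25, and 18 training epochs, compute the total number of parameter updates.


Iterations per epoch = 575 / 25 = 23
Total updates = iterations_per_epoch * epochs
= 23 * 18
= 414

414


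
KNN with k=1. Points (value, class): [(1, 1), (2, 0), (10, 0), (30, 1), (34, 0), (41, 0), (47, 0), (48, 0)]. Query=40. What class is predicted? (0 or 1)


Distances from query 40:
Point 41 (class 0): distance = 1
K=1 nearest neighbors: classes = [0]
Votes for class 1: 0 / 1
Majority vote => class 0

0


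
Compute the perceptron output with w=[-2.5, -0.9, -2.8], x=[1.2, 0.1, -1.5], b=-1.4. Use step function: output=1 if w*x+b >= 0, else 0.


z = w . x + b
= -2.5*1.2 + -0.9*0.1 + -2.8*-1.5 + -1.4
= -3.0 + -0.09 + 4.2 + -1.4
= 1.11 + -1.4
= -0.29
Since z = -0.29 < 0, output = 0

0


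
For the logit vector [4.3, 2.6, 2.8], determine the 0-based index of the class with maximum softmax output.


Softmax is a monotonic transformation, so it preserves the argmax.
We need to find the index of the maximum logit.
Index 0: 4.3
Index 1: 2.6
Index 2: 2.8
Maximum logit = 4.3 at index 0

0


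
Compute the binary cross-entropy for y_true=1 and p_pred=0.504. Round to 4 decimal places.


For y=1: Loss = -log(p)
= -log(0.504)
= -(-0.6852)
= 0.6852

0.6852


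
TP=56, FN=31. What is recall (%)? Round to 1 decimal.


Recall = TP / (TP + FN) * 100
= 56 / (56 + 31)
= 56 / 87
= 0.6437
= 64.4%

64.4


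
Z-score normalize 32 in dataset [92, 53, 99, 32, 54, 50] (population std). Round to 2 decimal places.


Mean = (92 + 53 + 99 + 32 + 54 + 50) / 6 = 63.3333
Variance = sum((x_i - mean)^2) / n = 574.5556
Std = sqrt(574.5556) = 23.9699
Z = (x - mean) / std
= (32 - 63.3333) / 23.9699
= -31.3333 / 23.9699
= -1.31

-1.31


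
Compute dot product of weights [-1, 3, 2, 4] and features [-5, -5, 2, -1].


Element-wise products:
-1 * -5 = 5
3 * -5 = -15
2 * 2 = 4
4 * -1 = -4
Sum = 5 + -15 + 4 + -4
= -10

-10


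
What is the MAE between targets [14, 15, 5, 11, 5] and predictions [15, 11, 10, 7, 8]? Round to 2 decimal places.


Absolute errors: [1, 4, 5, 4, 3]
Sum of absolute errors = 17
MAE = 17 / 5 = 3.40

3.40


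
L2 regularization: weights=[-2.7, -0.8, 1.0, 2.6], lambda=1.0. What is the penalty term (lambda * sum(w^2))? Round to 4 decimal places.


Squaring each weight:
(-2.7)^2 = 7.29
(-0.8)^2 = 0.64
1.0^2 = 1.0
2.6^2 = 6.76
Sum of squares = 15.69
Penalty = 1.0 * 15.69 = 15.6900

15.6900


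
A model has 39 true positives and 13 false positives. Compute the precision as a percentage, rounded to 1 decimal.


Precision = TP / (TP + FP) * 100
= 39 / (39 + 13)
= 39 / 52
= 0.75
= 75.0%

75.0


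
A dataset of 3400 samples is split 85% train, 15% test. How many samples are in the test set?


Train samples = 3400 * 85% = 2890
Test samples = 3400 - 2890
= 510

510


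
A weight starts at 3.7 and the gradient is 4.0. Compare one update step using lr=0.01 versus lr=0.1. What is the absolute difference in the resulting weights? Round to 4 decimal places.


With lr=0.01: w_new = 3.7 - 0.01 * 4.0 = 3.66
With lr=0.1: w_new = 3.7 - 0.1 * 4.0 = 3.3
Absolute difference = |3.66 - 3.3|
= 0.3600

0.3600


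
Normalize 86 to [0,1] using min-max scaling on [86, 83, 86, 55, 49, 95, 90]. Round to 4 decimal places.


Min = 49, Max = 95
Range = 95 - 49 = 46
Scaled = (x - min) / (max - min)
= (86 - 49) / 46
= 37 / 46
= 0.8043

0.8043


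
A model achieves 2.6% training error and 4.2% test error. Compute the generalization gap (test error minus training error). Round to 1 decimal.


Generalization gap = test_error - train_error
= 4.2 - 2.6
= 1.6%
A small gap suggests good generalization.

1.6


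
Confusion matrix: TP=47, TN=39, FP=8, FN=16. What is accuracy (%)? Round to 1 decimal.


Accuracy = (TP + TN) / (TP + TN + FP + FN) * 100
= (47 + 39) / (47 + 39 + 8 + 16)
= 86 / 110
= 0.7818
= 78.2%

78.2


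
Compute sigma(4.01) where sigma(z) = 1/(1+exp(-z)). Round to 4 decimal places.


sigmoid(z) = 1 / (1 + exp(-z))
exp(-(4.01)) = exp(-4.01) = 0.0181
1 + 0.0181 = 1.0181
1 / 1.0181 = 0.9822

0.9822


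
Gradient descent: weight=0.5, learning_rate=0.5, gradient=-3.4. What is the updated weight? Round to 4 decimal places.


w_new = w_old - lr * gradient
= 0.5 - 0.5 * -3.4
= 0.5 - (-1.7)
= 2.2000

2.2000


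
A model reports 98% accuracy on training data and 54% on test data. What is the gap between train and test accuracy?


Gap = train_accuracy - test_accuracy
= 98 - 54
= 44%
This large gap strongly indicates overfitting.

44


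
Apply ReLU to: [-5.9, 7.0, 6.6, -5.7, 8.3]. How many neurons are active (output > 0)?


ReLU(x) = max(0, x) for each element:
ReLU(-5.9) = 0
ReLU(7.0) = 7.0
ReLU(6.6) = 6.6
ReLU(-5.7) = 0
ReLU(8.3) = 8.3
Active neurons (>0): 3

3


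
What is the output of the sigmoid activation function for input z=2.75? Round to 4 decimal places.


sigmoid(z) = 1 / (1 + exp(-z))
exp(-(2.75)) = exp(-2.75) = 0.0639
1 + 0.0639 = 1.0639
1 / 1.0639 = 0.9399

0.9399


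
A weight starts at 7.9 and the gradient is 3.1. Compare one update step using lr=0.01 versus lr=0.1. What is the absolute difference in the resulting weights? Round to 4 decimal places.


With lr=0.01: w_new = 7.9 - 0.01 * 3.1 = 7.869
With lr=0.1: w_new = 7.9 - 0.1 * 3.1 = 7.59
Absolute difference = |7.869 - 7.59|
= 0.2790

0.2790


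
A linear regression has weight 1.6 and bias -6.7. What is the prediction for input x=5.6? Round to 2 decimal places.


y = 1.6 * 5.6 + (-6.7)
= 8.96 + (-6.7)
= 2.26

2.26


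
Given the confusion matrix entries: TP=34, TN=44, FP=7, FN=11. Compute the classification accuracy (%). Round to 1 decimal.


Accuracy = (TP + TN) / (TP + TN + FP + FN) * 100
= (34 + 44) / (34 + 44 + 7 + 11)
= 78 / 96
= 0.8125
= 81.3%

81.3


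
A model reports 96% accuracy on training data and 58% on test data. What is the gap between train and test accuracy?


Gap = train_accuracy - test_accuracy
= 96 - 58
= 38%
This large gap strongly indicates overfitting.

38


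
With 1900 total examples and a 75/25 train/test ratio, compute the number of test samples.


Train samples = 1900 * 75% = 1425
Test samples = 1900 - 1425
= 475

475


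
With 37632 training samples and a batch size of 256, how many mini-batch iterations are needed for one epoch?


Iterations per epoch = dataset_size / batch_size
= 37632 / 256
= 147

147


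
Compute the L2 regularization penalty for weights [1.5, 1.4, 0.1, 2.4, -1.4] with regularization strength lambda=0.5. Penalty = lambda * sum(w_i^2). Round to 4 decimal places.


Squaring each weight:
1.5^2 = 2.25
1.4^2 = 1.96
0.1^2 = 0.01
2.4^2 = 5.76
(-1.4)^2 = 1.96
Sum of squares = 11.94
Penalty = 0.5 * 11.94 = 5.9700

5.9700


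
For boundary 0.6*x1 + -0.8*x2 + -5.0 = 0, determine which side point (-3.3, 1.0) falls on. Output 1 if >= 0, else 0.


Compute 0.6 * -3.3 + -0.8 * 1.0 + -5.0
= -1.98 + -0.8 + -5.0
= -7.78
Since -7.78 < 0, the point is on the negative side.

0


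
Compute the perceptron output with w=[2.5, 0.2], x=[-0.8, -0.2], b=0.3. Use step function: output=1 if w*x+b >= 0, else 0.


z = w . x + b
= 2.5*-0.8 + 0.2*-0.2 + 0.3
= -2.0 + -0.04 + 0.3
= -2.04 + 0.3
= -1.74
Since z = -1.74 < 0, output = 0

0


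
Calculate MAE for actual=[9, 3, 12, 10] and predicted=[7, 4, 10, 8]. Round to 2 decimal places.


Absolute errors: [2, 1, 2, 2]
Sum of absolute errors = 7
MAE = 7 / 4 = 1.75

1.75


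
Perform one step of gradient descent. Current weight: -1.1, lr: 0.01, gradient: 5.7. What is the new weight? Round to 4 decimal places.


w_new = w_old - lr * gradient
= -1.1 - 0.01 * 5.7
= -1.1 - (0.057)
= -1.1570

-1.1570


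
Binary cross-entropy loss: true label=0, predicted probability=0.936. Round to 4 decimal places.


For y=0: Loss = -log(1-p)
= -log(1 - 0.936)
= -log(0.064)
= -(-2.7489)
= 2.7489

2.7489


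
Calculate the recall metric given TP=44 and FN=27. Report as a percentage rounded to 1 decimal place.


Recall = TP / (TP + FN) * 100
= 44 / (44 + 27)
= 44 / 71
= 0.6197
= 62.0%

62.0


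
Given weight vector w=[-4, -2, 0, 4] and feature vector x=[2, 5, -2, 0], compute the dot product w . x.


Element-wise products:
-4 * 2 = -8
-2 * 5 = -10
0 * -2 = 0
4 * 0 = 0
Sum = -8 + -10 + 0 + 0
= -18

-18


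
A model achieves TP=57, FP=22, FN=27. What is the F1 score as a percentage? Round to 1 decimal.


Precision = TP / (TP + FP) = 57 / 79 = 0.7215
Recall = TP / (TP + FN) = 57 / 84 = 0.6786
F1 = 2 * P * R / (P + R)
= 2 * 0.7215 * 0.6786 / (0.7215 + 0.6786)
= 0.9792 / 1.4001
= 0.6994
As percentage: 69.9%

69.9


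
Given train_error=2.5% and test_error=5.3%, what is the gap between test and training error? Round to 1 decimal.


Generalization gap = test_error - train_error
= 5.3 - 2.5
= 2.8%
A moderate gap.

2.8


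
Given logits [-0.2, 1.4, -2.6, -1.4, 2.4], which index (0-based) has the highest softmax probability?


Softmax is a monotonic transformation, so it preserves the argmax.
We need to find the index of the maximum logit.
Index 0: -0.2
Index 1: 1.4
Index 2: -2.6
Index 3: -1.4
Index 4: 2.4
Maximum logit = 2.4 at index 4

4


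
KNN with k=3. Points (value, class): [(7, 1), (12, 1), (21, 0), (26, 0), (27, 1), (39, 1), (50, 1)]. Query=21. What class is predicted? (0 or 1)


Distances from query 21:
Point 21 (class 0): distance = 0
Point 26 (class 0): distance = 5
Point 27 (class 1): distance = 6
K=3 nearest neighbors: classes = [0, 0, 1]
Votes for class 1: 1 / 3
Majority vote => class 0

0


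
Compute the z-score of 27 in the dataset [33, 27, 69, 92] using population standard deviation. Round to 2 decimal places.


Mean = (33 + 27 + 69 + 92) / 4 = 55.25
Variance = sum((x_i - mean)^2) / n = 708.1875
Std = sqrt(708.1875) = 26.6118
Z = (x - mean) / std
= (27 - 55.25) / 26.6118
= -28.25 / 26.6118
= -1.06

-1.06


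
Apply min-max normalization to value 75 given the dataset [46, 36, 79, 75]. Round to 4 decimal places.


Min = 36, Max = 79
Range = 79 - 36 = 43
Scaled = (x - min) / (max - min)
= (75 - 36) / 43
= 39 / 43
= 0.9070

0.9070


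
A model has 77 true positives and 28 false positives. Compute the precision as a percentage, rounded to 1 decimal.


Precision = TP / (TP + FP) * 100
= 77 / (77 + 28)
= 77 / 105
= 0.7333
= 73.3%

73.3


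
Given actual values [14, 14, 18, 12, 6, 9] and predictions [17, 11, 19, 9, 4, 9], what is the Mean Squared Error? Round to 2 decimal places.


Differences: [-3, 3, -1, 3, 2, 0]
Squared errors: [9, 9, 1, 9, 4, 0]
Sum of squared errors = 32
MSE = 32 / 6 = 5.33

5.33


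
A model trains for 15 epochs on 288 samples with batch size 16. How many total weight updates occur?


Iterations per epoch = 288 / 16 = 18
Total updates = iterations_per_epoch * epochs
= 18 * 15
= 270

270


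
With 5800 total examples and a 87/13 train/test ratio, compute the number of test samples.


Train samples = 5800 * 87% = 5046
Test samples = 5800 - 5046
= 754

754


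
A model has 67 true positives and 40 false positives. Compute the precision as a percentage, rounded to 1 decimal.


Precision = TP / (TP + FP) * 100
= 67 / (67 + 40)
= 67 / 107
= 0.6262
= 62.6%

62.6


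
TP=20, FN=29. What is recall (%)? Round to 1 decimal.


Recall = TP / (TP + FN) * 100
= 20 / (20 + 29)
= 20 / 49
= 0.4082
= 40.8%

40.8


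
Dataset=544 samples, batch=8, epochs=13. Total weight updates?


Iterations per epoch = 544 / 8 = 68
Total updates = iterations_per_epoch * epochs
= 68 * 13
= 884

884


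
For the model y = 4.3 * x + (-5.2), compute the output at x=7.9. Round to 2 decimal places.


y = 4.3 * 7.9 + (-5.2)
= 33.97 + (-5.2)
= 28.77

28.77


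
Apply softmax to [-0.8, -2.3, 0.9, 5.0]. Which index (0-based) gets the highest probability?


Softmax is a monotonic transformation, so it preserves the argmax.
We need to find the index of the maximum logit.
Index 0: -0.8
Index 1: -2.3
Index 2: 0.9
Index 3: 5.0
Maximum logit = 5.0 at index 3

3


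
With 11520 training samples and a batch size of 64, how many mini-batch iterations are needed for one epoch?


Iterations per epoch = dataset_size / batch_size
= 11520 / 64
= 180

180


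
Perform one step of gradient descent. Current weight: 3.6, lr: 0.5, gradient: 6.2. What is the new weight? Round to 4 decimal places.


w_new = w_old - lr * gradient
= 3.6 - 0.5 * 6.2
= 3.6 - (3.1)
= 0.5000

0.5000


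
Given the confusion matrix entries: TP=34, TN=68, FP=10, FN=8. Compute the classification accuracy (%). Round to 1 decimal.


Accuracy = (TP + TN) / (TP + TN + FP + FN) * 100
= (34 + 68) / (34 + 68 + 10 + 8)
= 102 / 120
= 0.85
= 85.0%

85.0


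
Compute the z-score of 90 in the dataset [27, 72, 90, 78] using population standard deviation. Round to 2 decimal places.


Mean = (27 + 72 + 90 + 78) / 4 = 66.75
Variance = sum((x_i - mean)^2) / n = 568.6875
Std = sqrt(568.6875) = 23.8472
Z = (x - mean) / std
= (90 - 66.75) / 23.8472
= 23.25 / 23.8472
= 0.97

0.97


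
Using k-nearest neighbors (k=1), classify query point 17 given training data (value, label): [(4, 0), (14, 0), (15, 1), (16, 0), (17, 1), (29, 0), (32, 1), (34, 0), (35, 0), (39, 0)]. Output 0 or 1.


Distances from query 17:
Point 17 (class 1): distance = 0
K=1 nearest neighbors: classes = [1]
Votes for class 1: 1 / 1
Majority vote => class 1

1


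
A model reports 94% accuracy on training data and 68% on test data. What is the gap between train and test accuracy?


Gap = train_accuracy - test_accuracy
= 94 - 68
= 26%
This large gap strongly indicates overfitting.

26


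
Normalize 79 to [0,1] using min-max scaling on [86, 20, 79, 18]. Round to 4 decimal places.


Min = 18, Max = 86
Range = 86 - 18 = 68
Scaled = (x - min) / (max - min)
= (79 - 18) / 68
= 61 / 68
= 0.8971

0.8971


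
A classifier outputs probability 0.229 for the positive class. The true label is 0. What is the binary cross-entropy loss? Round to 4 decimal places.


For y=0: Loss = -log(1-p)
= -log(1 - 0.229)
= -log(0.771)
= -(-0.2601)
= 0.2601

0.2601


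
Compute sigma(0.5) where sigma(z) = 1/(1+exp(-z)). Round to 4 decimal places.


sigmoid(z) = 1 / (1 + exp(-z))
exp(-(0.5)) = exp(-0.5) = 0.6065
1 + 0.6065 = 1.6065
1 / 1.6065 = 0.6225

0.6225


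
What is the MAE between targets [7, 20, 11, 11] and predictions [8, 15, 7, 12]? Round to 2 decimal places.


Absolute errors: [1, 5, 4, 1]
Sum of absolute errors = 11
MAE = 11 / 4 = 2.75

2.75


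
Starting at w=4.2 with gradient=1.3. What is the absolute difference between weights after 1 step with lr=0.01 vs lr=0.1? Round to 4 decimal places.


With lr=0.01: w_new = 4.2 - 0.01 * 1.3 = 4.187
With lr=0.1: w_new = 4.2 - 0.1 * 1.3 = 4.07
Absolute difference = |4.187 - 4.07|
= 0.1170

0.1170


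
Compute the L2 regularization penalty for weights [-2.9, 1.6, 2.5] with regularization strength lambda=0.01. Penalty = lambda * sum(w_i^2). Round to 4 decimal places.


Squaring each weight:
(-2.9)^2 = 8.41
1.6^2 = 2.56
2.5^2 = 6.25
Sum of squares = 17.22
Penalty = 0.01 * 17.22 = 0.1722

0.1722


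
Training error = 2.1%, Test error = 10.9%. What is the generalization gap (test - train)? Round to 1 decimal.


Generalization gap = test_error - train_error
= 10.9 - 2.1
= 8.8%
A moderate gap.

8.8


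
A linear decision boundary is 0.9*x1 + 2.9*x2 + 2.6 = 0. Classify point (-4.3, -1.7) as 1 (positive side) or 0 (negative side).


Compute 0.9 * -4.3 + 2.9 * -1.7 + 2.6
= -3.87 + -4.93 + 2.6
= -6.2
Since -6.2 < 0, the point is on the negative side.

0


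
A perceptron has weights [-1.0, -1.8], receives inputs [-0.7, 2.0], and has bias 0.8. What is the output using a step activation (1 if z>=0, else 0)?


z = w . x + b
= -1.0*-0.7 + -1.8*2.0 + 0.8
= 0.7 + -3.6 + 0.8
= -2.9 + 0.8
= -2.1
Since z = -2.1 < 0, output = 0

0


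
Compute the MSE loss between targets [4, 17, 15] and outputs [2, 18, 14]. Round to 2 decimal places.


Differences: [2, -1, 1]
Squared errors: [4, 1, 1]
Sum of squared errors = 6
MSE = 6 / 3 = 2.00

2.00


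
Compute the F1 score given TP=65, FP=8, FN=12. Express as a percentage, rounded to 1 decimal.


Precision = TP / (TP + FP) = 65 / 73 = 0.8904
Recall = TP / (TP + FN) = 65 / 77 = 0.8442
F1 = 2 * P * R / (P + R)
= 2 * 0.8904 * 0.8442 / (0.8904 + 0.8442)
= 1.5033 / 1.7346
= 0.8667
As percentage: 86.7%

86.7


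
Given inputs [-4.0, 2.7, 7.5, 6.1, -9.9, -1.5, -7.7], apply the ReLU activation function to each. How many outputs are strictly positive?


ReLU(x) = max(0, x) for each element:
ReLU(-4.0) = 0
ReLU(2.7) = 2.7
ReLU(7.5) = 7.5
ReLU(6.1) = 6.1
ReLU(-9.9) = 0
ReLU(-1.5) = 0
ReLU(-7.7) = 0
Active neurons (>0): 3

3


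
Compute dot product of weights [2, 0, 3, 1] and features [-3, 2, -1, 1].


Element-wise products:
2 * -3 = -6
0 * 2 = 0
3 * -1 = -3
1 * 1 = 1
Sum = -6 + 0 + -3 + 1
= -8

-8


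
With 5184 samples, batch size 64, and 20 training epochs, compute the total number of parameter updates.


Iterations per epoch = 5184 / 64 = 81
Total updates = iterations_per_epoch * epochs
= 81 * 20
= 1620

1620


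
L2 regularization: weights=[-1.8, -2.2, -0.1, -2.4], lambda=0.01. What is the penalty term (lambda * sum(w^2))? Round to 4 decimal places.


Squaring each weight:
(-1.8)^2 = 3.24
(-2.2)^2 = 4.84
(-0.1)^2 = 0.01
(-2.4)^2 = 5.76
Sum of squares = 13.85
Penalty = 0.01 * 13.85 = 0.1385

0.1385


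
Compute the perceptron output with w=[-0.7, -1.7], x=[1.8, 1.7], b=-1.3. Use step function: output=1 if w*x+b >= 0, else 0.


z = w . x + b
= -0.7*1.8 + -1.7*1.7 + -1.3
= -1.26 + -2.89 + -1.3
= -4.15 + -1.3
= -5.45
Since z = -5.45 < 0, output = 0

0


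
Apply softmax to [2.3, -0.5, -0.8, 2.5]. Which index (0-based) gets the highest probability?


Softmax is a monotonic transformation, so it preserves the argmax.
We need to find the index of the maximum logit.
Index 0: 2.3
Index 1: -0.5
Index 2: -0.8
Index 3: 2.5
Maximum logit = 2.5 at index 3

3


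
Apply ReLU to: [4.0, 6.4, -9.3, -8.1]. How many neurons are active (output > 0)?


ReLU(x) = max(0, x) for each element:
ReLU(4.0) = 4.0
ReLU(6.4) = 6.4
ReLU(-9.3) = 0
ReLU(-8.1) = 0
Active neurons (>0): 2

2


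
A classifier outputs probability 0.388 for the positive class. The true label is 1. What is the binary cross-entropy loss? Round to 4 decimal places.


For y=1: Loss = -log(p)
= -log(0.388)
= -(-0.9467)
= 0.9467

0.9467


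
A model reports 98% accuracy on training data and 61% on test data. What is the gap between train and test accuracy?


Gap = train_accuracy - test_accuracy
= 98 - 61
= 37%
This large gap strongly indicates overfitting.

37


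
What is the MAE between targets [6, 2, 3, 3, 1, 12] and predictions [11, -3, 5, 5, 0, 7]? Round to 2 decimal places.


Absolute errors: [5, 5, 2, 2, 1, 5]
Sum of absolute errors = 20
MAE = 20 / 6 = 3.33

3.33


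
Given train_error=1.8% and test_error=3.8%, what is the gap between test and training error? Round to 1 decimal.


Generalization gap = test_error - train_error
= 3.8 - 1.8
= 2.0%
A moderate gap.

2.0


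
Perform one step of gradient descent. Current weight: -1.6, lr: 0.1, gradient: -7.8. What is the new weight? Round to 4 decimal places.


w_new = w_old - lr * gradient
= -1.6 - 0.1 * -7.8
= -1.6 - (-0.78)
= -0.8200

-0.8200


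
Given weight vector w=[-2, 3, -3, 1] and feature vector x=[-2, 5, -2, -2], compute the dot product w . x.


Element-wise products:
-2 * -2 = 4
3 * 5 = 15
-3 * -2 = 6
1 * -2 = -2
Sum = 4 + 15 + 6 + -2
= 23

23


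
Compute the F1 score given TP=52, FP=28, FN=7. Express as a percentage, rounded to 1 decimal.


Precision = TP / (TP + FP) = 52 / 80 = 0.65
Recall = TP / (TP + FN) = 52 / 59 = 0.8814
F1 = 2 * P * R / (P + R)
= 2 * 0.65 * 0.8814 / (0.65 + 0.8814)
= 1.1458 / 1.5314
= 0.7482
As percentage: 74.8%

74.8


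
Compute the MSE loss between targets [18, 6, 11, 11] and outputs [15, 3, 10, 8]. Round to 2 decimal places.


Differences: [3, 3, 1, 3]
Squared errors: [9, 9, 1, 9]
Sum of squared errors = 28
MSE = 28 / 4 = 7.00

7.00


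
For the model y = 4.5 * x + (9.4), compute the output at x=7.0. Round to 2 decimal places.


y = 4.5 * 7.0 + (9.4)
= 31.5 + (9.4)
= 40.90

40.90


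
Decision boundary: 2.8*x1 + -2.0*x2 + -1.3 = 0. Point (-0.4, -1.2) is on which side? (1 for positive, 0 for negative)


Compute 2.8 * -0.4 + -2.0 * -1.2 + -1.3
= -1.12 + 2.4 + -1.3
= -0.02
Since -0.02 < 0, the point is on the negative side.

0


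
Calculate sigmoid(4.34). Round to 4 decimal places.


sigmoid(z) = 1 / (1 + exp(-z))
exp(-(4.34)) = exp(-4.34) = 0.013
1 + 0.013 = 1.013
1 / 1.013 = 0.9871

0.9871


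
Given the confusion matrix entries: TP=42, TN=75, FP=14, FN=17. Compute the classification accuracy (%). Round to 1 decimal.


Accuracy = (TP + TN) / (TP + TN + FP + FN) * 100
= (42 + 75) / (42 + 75 + 14 + 17)
= 117 / 148
= 0.7905
= 79.1%

79.1


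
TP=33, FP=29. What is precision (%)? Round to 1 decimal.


Precision = TP / (TP + FP) * 100
= 33 / (33 + 29)
= 33 / 62
= 0.5323
= 53.2%

53.2


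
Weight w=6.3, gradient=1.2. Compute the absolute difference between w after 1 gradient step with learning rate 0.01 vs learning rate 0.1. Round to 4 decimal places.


With lr=0.01: w_new = 6.3 - 0.01 * 1.2 = 6.288
With lr=0.1: w_new = 6.3 - 0.1 * 1.2 = 6.18
Absolute difference = |6.288 - 6.18|
= 0.1080

0.1080


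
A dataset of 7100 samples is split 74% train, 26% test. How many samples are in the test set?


Train samples = 7100 * 74% = 5254
Test samples = 7100 - 5254
= 1846

1846
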